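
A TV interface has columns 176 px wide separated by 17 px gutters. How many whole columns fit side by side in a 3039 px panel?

15 columns: 15·176 + 14·17 = 2878 px ≤ 3039.
16 columns: 3071 px > 3039. So 15.

15 columns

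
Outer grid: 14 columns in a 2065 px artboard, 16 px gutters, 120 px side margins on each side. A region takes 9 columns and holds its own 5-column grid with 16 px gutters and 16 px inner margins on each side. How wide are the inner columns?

214.3 px

Outer content = 2065 − 2·120 = 1825 px.
14c + 13·16 = 1825 → 14c = 1617 → c = 115.5 px.
9 columns plus 8 gutters: 1039.5 + 128 = 1167.5 px.
Inner content = 1167.5 − 2·16 = 1135.5 px.
5d + 4·16 = 1135.5 → 5d = 1071.5 → d = 214.3 px.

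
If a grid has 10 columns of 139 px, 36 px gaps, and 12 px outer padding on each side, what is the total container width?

1738 px

Adding margins, columns and gutters: 24 + 1390 + 324 = 1738 px.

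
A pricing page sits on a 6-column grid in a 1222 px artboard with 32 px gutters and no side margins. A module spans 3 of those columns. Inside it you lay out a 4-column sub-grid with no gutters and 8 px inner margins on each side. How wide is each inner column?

144.75 px

1222 − 5·32 = 1062; ÷6 gives c = 177 px.
3-column span = 3·177 + 2·32 = 595 px.
Inner content = 595 − 2·8 = 579 px.
With no gutters, each column is 579/4 = 144.75 px.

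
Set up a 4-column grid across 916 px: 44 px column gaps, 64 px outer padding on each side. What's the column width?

164 px

Take off 128 px of margins, leaving 788 px.
4 columns + 3 column gaps: 4c + 3·44 = 788.
4c = 788 − 132 = 656, so c = 164 px.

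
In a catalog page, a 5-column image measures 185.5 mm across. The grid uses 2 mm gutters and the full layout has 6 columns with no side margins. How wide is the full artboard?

5 columns + 4 gutters: 5c + 4·2 = 185.5.
5c = 185.5 − 8 = 177.5, so c = 35.5 mm.
Summing: 213 + 10 = 223 mm.

223 mm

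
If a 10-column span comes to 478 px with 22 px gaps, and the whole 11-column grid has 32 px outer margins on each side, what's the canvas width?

Subtracting 9 gaps of 22 leaves 280 for 10 columns, so c = 28 px.
Canvas = 2·32 + 11·28 + 10·22 = 64 + 308 + 220 = 592 px.

592 px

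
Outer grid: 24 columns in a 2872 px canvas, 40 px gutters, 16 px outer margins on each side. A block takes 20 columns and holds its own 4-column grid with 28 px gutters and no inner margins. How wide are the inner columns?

569 px

Inside the margins: 2872 − 32 = 2840 px.
24 columns + 23 gutters: 24c + 23·40 = 2840.
24c = 2840 − 920 = 1920, so c = 80 px.
20 columns plus 19 gutters: 1600 + 760 = 2360 px.
2360 − 3·28 = 2276; ÷4 gives d = 569 px.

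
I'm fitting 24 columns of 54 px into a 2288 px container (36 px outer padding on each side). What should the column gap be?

Inside the margins: 2288 − 72 = 2216 px.
Columns use 1296 px, leaving 920 px across 23 column gaps = 40 px each.

40 px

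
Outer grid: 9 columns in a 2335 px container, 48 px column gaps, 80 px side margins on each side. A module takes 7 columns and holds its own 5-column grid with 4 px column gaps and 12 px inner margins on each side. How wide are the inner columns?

328.2 px

Inside the margins: 2335 − 160 = 2175 px.
2175 − 8·48 = 1791; ÷9 gives c = 199 px.
7 columns plus 6 column gaps: 1393 + 288 = 1681 px.
Inner content = 1681 − 2·12 = 1657 px.
Subtracting 4 column gaps of 4 leaves 1641 for 5 columns, so d = 328.2 px.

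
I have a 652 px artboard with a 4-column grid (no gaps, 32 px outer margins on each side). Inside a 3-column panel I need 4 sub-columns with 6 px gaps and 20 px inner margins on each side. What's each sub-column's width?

95.75 px

Take off 64 px of margins, leaving 588 px.
4c = 588 → c = 147 px.
With no gaps, 3 columns span 3·147 = 441 px.
Inner content = 441 − 2·20 = 401 px.
Subtracting 3 gaps of 6 leaves 383 for 4 columns, so d = 95.75 px.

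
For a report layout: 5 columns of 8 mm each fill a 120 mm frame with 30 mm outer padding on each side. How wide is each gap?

Take off 60 mm of margins, leaving 60 mm.
5·8 + 4g = 60 → 4g = 20 → g = 5 mm.

5 mm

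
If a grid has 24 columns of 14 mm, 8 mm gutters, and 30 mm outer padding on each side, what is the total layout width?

580 mm

Adding margins, columns and gutters: 60 + 336 + 184 = 580 mm.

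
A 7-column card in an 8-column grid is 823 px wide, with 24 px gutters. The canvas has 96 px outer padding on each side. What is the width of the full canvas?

1136 px

7 columns + 6 gutters: 7c + 6·24 = 823.
7c = 823 − 144 = 679, so c = 97 px.
Canvas = 2·96 + 8·97 + 7·24 = 192 + 776 + 168 = 1136 px.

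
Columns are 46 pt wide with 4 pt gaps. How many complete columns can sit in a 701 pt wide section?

14 columns: 14·46 + 13·4 = 696 pt ≤ 701.
15 columns: 746 pt > 701. So 14.

14 columns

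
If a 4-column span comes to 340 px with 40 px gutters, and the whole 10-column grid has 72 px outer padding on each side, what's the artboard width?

1054 px

4 columns + 3 gutters: 4c + 3·40 = 340.
4c = 340 − 120 = 220, so c = 55 px.
Total width: 2·72 + 10·55 + 9·40 = 1054 px.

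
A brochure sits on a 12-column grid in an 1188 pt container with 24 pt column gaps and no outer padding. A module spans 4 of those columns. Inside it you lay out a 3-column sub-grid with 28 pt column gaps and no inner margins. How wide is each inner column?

1188 − 11·24 = 924; ÷12 gives c = 77 pt.
4-column span = 4·77 + 3·24 = 380 pt.
3 columns + 2 column gaps: 3d + 2·28 = 380.
3d = 380 − 56 = 324, so d = 108 pt.

108 pt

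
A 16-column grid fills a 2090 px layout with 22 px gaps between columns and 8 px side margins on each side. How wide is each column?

Content width = 2090 − 2·8 = 2074 px.
16c + 15·22 = 2074 → 16c = 1744 → c = 109 px.

109 px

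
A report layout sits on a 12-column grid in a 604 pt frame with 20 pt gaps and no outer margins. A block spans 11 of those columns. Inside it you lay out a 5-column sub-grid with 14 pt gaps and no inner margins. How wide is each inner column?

99.2 pt

Subtracting 11 gaps of 20 leaves 384 for 12 columns, so c = 32 pt.
Span of 11: 11·32 + 10·20 = 352 + 200 = 552 pt.
5d + 4·14 = 552 → 5d = 496 → d = 99.2 pt.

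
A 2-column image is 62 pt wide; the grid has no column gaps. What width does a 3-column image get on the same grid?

93 pt

With no column gaps, each column is 62/2 = 31 pt.
3-column span = 3·31 = 93 pt.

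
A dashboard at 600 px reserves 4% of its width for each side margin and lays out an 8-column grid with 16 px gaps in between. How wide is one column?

55 px

600 × (1 − 2·4%) = 600 × 92% = 552 px for the columns.
8 columns + 7 gaps: 8c + 7·16 = 552.
8c = 552 − 112 = 440, so c = 55 px.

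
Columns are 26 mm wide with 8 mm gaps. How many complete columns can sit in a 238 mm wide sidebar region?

7 columns

Each extra column adds 26 + 8 = 34 mm.
(238 + 8) / 34 = 7.24, so 7 columns fit.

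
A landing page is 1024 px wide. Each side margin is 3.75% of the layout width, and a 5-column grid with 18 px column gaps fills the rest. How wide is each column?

175.04 px

Margins: 3.75% × 1024 = 38.4 px each, so content = 1024 − 76.8 = 947.2 px.
947.2 − 4·18 = 875.2; ÷5 gives c = 175.04 px.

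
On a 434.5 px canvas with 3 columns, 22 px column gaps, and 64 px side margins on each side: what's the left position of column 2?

Take off 128 px of margins, leaving 306.5 px.
3c + 2·22 = 306.5 → 3c = 262.5 → c = 87.5 px.
Before column 2: the margin + 1 column + 1 column gap.
Offset = 64 + 1·(87.5 + 22) = 64 + 109.5 = 173.5 px.

173.5 px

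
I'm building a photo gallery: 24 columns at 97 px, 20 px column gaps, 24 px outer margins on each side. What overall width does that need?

Total width: 2·24 + 24·97 + 23·20 = 2836 px.

2836 px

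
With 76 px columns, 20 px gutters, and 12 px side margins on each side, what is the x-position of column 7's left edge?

588 px

Before column 7: the margin + 6 columns + 6 gutters.
Offset = 12 + 6·(76 + 20) = 12 + 576 = 588 px.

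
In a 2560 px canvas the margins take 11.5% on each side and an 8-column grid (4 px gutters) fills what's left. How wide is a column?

Each margin = 11.5% of 2560 = 294.4 px; content = 2560 − 2·294.4 = 1971.2 px.
8 columns + 7 gutters: 8c + 7·4 = 1971.2.
8c = 1971.2 − 28 = 1943.2, so c = 242.9 px.

242.9 px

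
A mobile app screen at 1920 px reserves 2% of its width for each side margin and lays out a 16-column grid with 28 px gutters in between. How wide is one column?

88.95 px

1920 × (1 − 2·2%) = 1920 × 96% = 1843.2 px for the columns.
Subtracting 15 gutters of 28 leaves 1423.2 for 16 columns, so c = 88.95 px.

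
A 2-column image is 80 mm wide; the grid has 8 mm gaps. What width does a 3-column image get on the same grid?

124 mm

2 columns + 1 gap: 2c + 1·8 = 80.
2c = 80 − 8 = 72, so c = 36 mm.
3-column span = 3·36 + 2·8 = 124 mm.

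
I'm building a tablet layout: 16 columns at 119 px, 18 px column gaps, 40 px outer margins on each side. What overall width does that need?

2254 px

Artboard = 2·40 + 16·119 + 15·18 = 80 + 1904 + 270 = 2254 px.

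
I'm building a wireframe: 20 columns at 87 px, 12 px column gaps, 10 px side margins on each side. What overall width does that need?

1988 px

Frame = 2·10 + 20·87 + 19·12 = 20 + 1740 + 228 = 1988 px.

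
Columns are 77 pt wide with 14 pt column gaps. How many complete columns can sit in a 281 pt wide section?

3 columns

3 columns: 3·77 + 2·14 = 259 pt ≤ 281.
4 columns: 350 pt > 281. So 3.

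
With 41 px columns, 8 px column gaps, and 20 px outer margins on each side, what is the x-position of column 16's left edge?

Column 16 starts at margin + 15·(column + gutter) = 20 + 15·49 = 755 px.

755 px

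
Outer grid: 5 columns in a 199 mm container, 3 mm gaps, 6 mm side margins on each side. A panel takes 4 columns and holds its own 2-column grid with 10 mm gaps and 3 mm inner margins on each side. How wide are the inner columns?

66.5 mm

Outer content = 199 − 2·6 = 187 mm.
5c + 4·3 = 187 → 5c = 175 → c = 35 mm.
4-column span = 4·35 + 3·3 = 149 mm.
Inner content = 149 − 2·3 = 143 mm.
143 − 1·10 = 133; ÷2 gives d = 66.5 mm.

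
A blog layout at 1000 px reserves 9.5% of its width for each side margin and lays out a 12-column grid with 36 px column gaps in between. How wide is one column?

34.5 px

Margins: 9.5% × 1000 = 95 px each, so content = 1000 − 190 = 810 px.
Subtracting 11 column gaps of 36 leaves 414 for 12 columns, so c = 34.5 px.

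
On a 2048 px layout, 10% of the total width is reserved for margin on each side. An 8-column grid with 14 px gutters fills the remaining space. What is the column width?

Margins: 10% × 2048 = 204.8 px each, so content = 2048 − 409.6 = 1638.4 px.
1638.4 − 7·14 = 1540.4; ÷8 gives c = 192.55 px.

192.55 px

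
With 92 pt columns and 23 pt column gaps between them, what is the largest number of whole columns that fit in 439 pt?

4 columns

Each extra column adds 92 + 23 = 115 pt.
(439 + 23) / 115 = 4.02, so 4 columns fit.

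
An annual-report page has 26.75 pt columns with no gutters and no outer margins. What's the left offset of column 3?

53.5 pt

No margin, so column 3 starts at 2·(column + gutter) = 2·26.75 = 53.5 pt.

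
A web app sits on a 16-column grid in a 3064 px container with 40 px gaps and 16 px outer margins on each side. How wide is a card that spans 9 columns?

1688 px

Take off 32 px of margins, leaving 3032 px.
3032 − 15·40 = 2432; ÷16 gives c = 152 px.
9 columns plus 8 gaps: 1368 + 320 = 1688 px.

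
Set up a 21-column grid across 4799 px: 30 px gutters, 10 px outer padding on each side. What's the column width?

Subtract both margins: 4799 − 2·10 = 4779 px.
21 columns + 20 gutters: 21c + 20·30 = 4779.
21c = 4779 − 600 = 4179, so c = 199 px.

199 px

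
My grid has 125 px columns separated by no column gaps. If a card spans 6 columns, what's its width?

750 px

6-column span = 6·125 = 750 px.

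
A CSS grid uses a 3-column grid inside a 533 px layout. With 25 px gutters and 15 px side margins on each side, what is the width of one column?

Inside the margins: 533 − 30 = 503 px.
3 columns + 2 gutters: 3c + 2·25 = 503.
3c = 503 − 50 = 453, so c = 151 px.

151 px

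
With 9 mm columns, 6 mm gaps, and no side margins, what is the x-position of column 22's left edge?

315 mm

Before column 22: 21 columns + 21 gaps.
Offset = 21·(9 + 6) = 21·15 = 315 mm.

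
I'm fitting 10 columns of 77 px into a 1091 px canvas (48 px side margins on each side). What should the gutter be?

25 px

Take off 96 px of margins, leaving 995 px.
10 columns take 10·77 = 770 px; remaining 225 splits into 9 gutters.
g = 225 / 9 = 25 px.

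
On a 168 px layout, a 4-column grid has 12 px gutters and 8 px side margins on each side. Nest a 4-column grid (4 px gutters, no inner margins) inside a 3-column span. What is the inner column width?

24.75 px

Take off 16 px of margins, leaving 152 px.
Subtracting 3 gutters of 12 leaves 116 for 4 columns, so c = 29 px.
Span of 3: 3·29 + 2·12 = 87 + 24 = 111 px.
4d + 3·4 = 111 → 4d = 99 → d = 24.75 px.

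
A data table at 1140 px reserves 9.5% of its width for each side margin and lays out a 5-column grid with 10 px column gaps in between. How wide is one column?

176.68 px

Margins: 9.5% × 1140 = 108.3 px each, so content = 1140 − 216.6 = 923.4 px.
5c + 4·10 = 923.4 → 5c = 883.4 → c = 176.68 px.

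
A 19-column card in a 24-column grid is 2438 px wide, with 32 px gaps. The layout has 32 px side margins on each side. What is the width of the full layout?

19 columns + 18 gaps: 19c + 18·32 = 2438.
19c = 2438 − 576 = 1862, so c = 98 px.
Adding margins, columns and gutters: 64 + 2352 + 736 = 3152 px.

3152 px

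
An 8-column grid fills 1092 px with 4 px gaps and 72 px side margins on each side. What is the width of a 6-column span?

710 px

Content width = 1092 − 2·72 = 948 px.
948 − 7·4 = 920; ÷8 gives c = 115 px.
6-column span = 6·115 + 5·4 = 710 px.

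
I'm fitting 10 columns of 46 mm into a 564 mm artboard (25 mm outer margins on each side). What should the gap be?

Inside the margins: 564 − 50 = 514 mm.
10 columns take 10·46 = 460 mm; remaining 54 splits into 9 gaps.
g = 54 / 9 = 6 mm.

6 mm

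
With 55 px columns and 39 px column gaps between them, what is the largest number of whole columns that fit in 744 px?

8 columns

8 columns: 8·55 + 7·39 = 713 px ≤ 744.
9 columns: 807 px > 744. So 8.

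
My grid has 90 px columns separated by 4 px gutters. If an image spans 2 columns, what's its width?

184 px

Span of 2: 2·90 + 1·4 = 180 + 4 = 184 px.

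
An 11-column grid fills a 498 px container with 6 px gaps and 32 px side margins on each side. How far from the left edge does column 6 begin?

232 px

Subtract both margins: 498 − 2·32 = 434 px.
11 columns + 10 gaps: 11c + 10·6 = 434.
11c = 434 − 60 = 374, so c = 34 px.
Column 6 starts at margin + 5·(column + gutter) = 32 + 5·40 = 232 px.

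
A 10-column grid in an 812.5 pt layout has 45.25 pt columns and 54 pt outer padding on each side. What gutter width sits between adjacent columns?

28 pt

Inside the margins: 812.5 − 108 = 704.5 pt.
10·45.25 + 9g = 704.5 → 9g = 252 → g = 28 pt.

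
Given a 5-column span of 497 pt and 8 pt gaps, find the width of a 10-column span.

1002 pt

497 − 4·8 = 465; ÷5 gives c = 93 pt.
10-column span = 10·93 + 9·8 = 1002 pt.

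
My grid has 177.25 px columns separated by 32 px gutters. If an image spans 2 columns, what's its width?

386.5 px

2-column span = 2·177.25 + 1·32 = 386.5 px.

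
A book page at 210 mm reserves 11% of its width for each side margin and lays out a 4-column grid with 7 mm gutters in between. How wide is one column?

Margins: 11% × 210 = 23.1 mm each, so content = 210 − 46.2 = 163.8 mm.
4 columns + 3 gutters: 4c + 3·7 = 163.8.
4c = 163.8 − 21 = 142.8, so c = 35.7 mm.

35.7 mm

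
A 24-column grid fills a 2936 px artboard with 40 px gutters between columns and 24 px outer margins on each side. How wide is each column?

Inside the margins: 2936 − 48 = 2888 px.
Subtracting 23 gutters of 40 leaves 1968 for 24 columns, so c = 82 px.

82 px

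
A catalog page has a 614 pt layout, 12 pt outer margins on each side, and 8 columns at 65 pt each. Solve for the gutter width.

10 pt

Take off 24 pt of margins, leaving 590 pt.
8 columns take 8·65 = 520 pt; remaining 70 splits into 7 gutters.
g = 70 / 7 = 10 pt.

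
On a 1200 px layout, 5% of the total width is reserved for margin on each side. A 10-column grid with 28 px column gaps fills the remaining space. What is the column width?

1200 × (1 − 2·5%) = 1200 × 90% = 1080 px for the columns.
10c + 9·28 = 1080 → 10c = 828 → c = 82.8 px.

82.8 px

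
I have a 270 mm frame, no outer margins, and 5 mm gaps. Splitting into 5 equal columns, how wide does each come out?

50 mm

5 columns + 4 gaps: 5c + 4·5 = 270.
5c = 270 − 20 = 250, so c = 50 mm.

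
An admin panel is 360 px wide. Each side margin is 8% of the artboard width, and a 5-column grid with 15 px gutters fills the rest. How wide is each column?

Margins: 8% × 360 = 28.8 px each, so content = 360 − 57.6 = 302.4 px.
5 columns + 4 gutters: 5c + 4·15 = 302.4.
5c = 302.4 − 60 = 242.4, so c = 48.48 px.

48.48 px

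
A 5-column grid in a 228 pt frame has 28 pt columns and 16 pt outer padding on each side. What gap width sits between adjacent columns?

Take off 32 pt of margins, leaving 196 pt.
5·28 + 4g = 196 → 4g = 56 → g = 14 pt.

14 pt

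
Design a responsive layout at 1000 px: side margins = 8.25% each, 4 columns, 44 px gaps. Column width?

Margins: 8.25% × 1000 = 82.5 px each, so content = 1000 − 165 = 835 px.
4 columns + 3 gaps: 4c + 3·44 = 835.
4c = 835 − 132 = 703, so c = 175.75 px.

175.75 px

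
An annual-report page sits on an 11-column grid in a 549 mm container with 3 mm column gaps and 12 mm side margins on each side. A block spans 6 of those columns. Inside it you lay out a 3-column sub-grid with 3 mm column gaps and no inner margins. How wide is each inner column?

93 mm

Subtract both margins: 549 − 2·12 = 525 mm.
11 columns + 10 column gaps: 11c + 10·3 = 525.
11c = 525 − 30 = 495, so c = 45 mm.
6 columns plus 5 column gaps: 270 + 15 = 285 mm.
3d + 2·3 = 285 → 3d = 279 → d = 93 mm.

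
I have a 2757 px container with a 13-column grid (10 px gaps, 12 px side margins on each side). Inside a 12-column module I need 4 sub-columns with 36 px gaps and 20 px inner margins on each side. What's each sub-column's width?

Take off 24 px of margins, leaving 2733 px.
13c + 12·10 = 2733 → 13c = 2613 → c = 201 px.
Span of 12: 12·201 + 11·10 = 2412 + 110 = 2522 px.
Inner content = 2522 − 2·20 = 2482 px.
4d + 3·36 = 2482 → 4d = 2374 → d = 593.5 px.

593.5 px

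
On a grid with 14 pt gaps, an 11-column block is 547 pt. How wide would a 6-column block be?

11 columns + 10 gaps: 11c + 10·14 = 547.
11c = 547 − 140 = 407, so c = 37 pt.
Span of 6: 6·37 + 5·14 = 222 + 70 = 292 pt.

292 pt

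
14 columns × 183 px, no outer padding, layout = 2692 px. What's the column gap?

10 px

14·183 + 13g = 2692 → 13g = 130 → g = 10 px.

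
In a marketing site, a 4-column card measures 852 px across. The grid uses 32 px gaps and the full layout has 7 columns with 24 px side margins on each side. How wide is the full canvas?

1563 px

Subtracting 3 gaps of 32 leaves 756 for 4 columns, so c = 189 px.
Canvas = 2·24 + 7·189 + 6·32 = 48 + 1323 + 192 = 1563 px.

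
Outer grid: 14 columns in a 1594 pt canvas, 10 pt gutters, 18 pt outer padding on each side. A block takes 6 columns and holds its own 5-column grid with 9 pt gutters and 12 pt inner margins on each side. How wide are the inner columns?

Subtract both margins: 1594 − 2·18 = 1558 pt.
14c + 13·10 = 1558 → 14c = 1428 → c = 102 pt.
6-column span = 6·102 + 5·10 = 662 pt.
Inner content = 662 − 2·12 = 638 pt.
5d + 4·9 = 638 → 5d = 602 → d = 120.4 pt.

120.4 pt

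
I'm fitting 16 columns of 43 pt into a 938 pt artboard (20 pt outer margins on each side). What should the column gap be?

Inside the margins: 938 − 40 = 898 pt.
16 columns take 16·43 = 688 pt; remaining 210 splits into 15 column gaps.
g = 210 / 15 = 14 pt.

14 pt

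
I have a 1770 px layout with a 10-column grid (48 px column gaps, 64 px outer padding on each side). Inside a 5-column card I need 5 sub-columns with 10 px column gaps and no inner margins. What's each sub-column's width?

151.4 px

Subtract both margins: 1770 − 2·64 = 1642 px.
10c + 9·48 = 1642 → 10c = 1210 → c = 121 px.
Span of 5: 5·121 + 4·48 = 605 + 192 = 797 px.
5 columns + 4 column gaps: 5d + 4·10 = 797.
5d = 797 − 40 = 757, so d = 151.4 px.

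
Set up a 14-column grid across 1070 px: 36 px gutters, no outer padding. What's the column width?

43 px

14c + 13·36 = 1070 → 14c = 602 → c = 43 px.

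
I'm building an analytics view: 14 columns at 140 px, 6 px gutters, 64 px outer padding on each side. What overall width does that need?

Adding margins, columns and gutters: 128 + 1960 + 78 = 2166 px.

2166 px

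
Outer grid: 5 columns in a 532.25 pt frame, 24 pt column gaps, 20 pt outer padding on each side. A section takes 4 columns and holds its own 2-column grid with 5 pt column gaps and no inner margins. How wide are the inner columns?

Outer content = 532.25 − 2·20 = 492.25 pt.
5c + 4·24 = 492.25 → 5c = 396.25 → c = 79.25 pt.
Span of 4: 4·79.25 + 3·24 = 317 + 72 = 389 pt.
2 columns + 1 column gap: 2d + 1·5 = 389.
2d = 389 − 5 = 384, so d = 192 pt.

192 pt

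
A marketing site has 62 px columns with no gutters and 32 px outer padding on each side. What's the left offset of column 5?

Each column+gutter stride is 62 px; 4 of them past the 32 px margin is 32 + 248 = 280 px.

280 px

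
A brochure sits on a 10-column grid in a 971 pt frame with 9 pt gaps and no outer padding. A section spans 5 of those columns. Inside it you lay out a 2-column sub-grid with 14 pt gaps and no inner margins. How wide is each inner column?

233.5 pt

10c + 9·9 = 971 → 10c = 890 → c = 89 pt.
5 columns plus 4 gaps: 445 + 36 = 481 pt.
2d + 1·14 = 481 → 2d = 467 → d = 233.5 pt.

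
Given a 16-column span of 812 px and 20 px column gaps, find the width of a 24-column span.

16 columns + 15 column gaps: 16c + 15·20 = 812.
16c = 812 − 300 = 512, so c = 32 px.
24-column span = 24·32 + 23·20 = 1228 px.

1228 px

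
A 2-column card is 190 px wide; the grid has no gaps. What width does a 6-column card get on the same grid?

570 px

2c = 190 → c = 95 px.
With no gaps, 6 columns span 6·95 = 570 px.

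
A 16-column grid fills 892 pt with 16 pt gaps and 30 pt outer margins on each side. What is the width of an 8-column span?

Take off 60 pt of margins, leaving 832 pt.
Subtracting 15 gaps of 16 leaves 592 for 16 columns, so c = 37 pt.
8-column span = 8·37 + 7·16 = 408 pt.

408 pt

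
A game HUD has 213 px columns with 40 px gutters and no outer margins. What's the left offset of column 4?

759 px

Before column 4: 3 columns + 3 gutters.
Offset = 3·(213 + 40) = 3·253 = 759 px.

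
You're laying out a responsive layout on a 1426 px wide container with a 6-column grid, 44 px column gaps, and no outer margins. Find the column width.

Subtracting 5 column gaps of 44 leaves 1206 for 6 columns, so c = 201 px.

201 px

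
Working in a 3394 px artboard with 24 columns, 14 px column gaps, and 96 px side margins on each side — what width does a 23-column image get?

3068 px

Content width = 3394 − 2·96 = 3202 px.
Subtracting 23 column gaps of 14 leaves 2880 for 24 columns, so c = 120 px.
23 columns plus 22 column gaps: 2760 + 308 = 3068 px.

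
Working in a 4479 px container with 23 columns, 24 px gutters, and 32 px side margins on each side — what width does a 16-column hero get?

Content width = 4479 − 2·32 = 4415 px.
4415 − 22·24 = 3887; ÷23 gives c = 169 px.
Span of 16: 16·169 + 15·24 = 2704 + 360 = 3064 px.

3064 px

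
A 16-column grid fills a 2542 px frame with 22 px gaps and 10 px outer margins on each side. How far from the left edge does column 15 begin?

Inside the margins: 2542 − 20 = 2522 px.
16c + 15·22 = 2522 → 16c = 2192 → c = 137 px.
Each column+gutter stride is 159 px; 14 of them past the 10 px margin is 10 + 2226 = 2236 px.

2236 px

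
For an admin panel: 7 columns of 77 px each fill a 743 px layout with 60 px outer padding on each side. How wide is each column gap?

Content width = 743 − 2·60 = 623 px.
Columns use 539 px, leaving 84 px across 6 column gaps = 14 px each.

14 px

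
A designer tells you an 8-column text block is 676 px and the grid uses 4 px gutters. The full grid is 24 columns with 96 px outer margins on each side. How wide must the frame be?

676 − 7·4 = 648; ÷8 gives c = 81 px.
Total width: 2·96 + 24·81 + 23·4 = 2228 px.

2228 px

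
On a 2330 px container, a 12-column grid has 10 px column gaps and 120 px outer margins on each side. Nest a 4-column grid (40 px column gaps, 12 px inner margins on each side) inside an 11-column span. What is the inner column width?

Take off 240 px of margins, leaving 2090 px.
12c + 11·10 = 2090 → 12c = 1980 → c = 165 px.
11 columns plus 10 column gaps: 1815 + 100 = 1915 px.
Inner content = 1915 − 2·12 = 1891 px.
1891 − 3·40 = 1771; ÷4 gives d = 442.75 px.

442.75 px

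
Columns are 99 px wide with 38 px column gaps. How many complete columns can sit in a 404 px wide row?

3 columns

3 columns: 3·99 + 2·38 = 373 px ≤ 404.
4 columns: 510 px > 404. So 3.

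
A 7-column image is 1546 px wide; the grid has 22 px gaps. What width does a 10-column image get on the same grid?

Subtracting 6 gaps of 22 leaves 1414 for 7 columns, so c = 202 px.
10-column span = 10·202 + 9·22 = 2218 px.

2218 px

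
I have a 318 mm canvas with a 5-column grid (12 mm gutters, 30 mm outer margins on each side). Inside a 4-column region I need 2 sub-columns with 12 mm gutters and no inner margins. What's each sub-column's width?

96 mm

Take off 60 mm of margins, leaving 258 mm.
Subtracting 4 gutters of 12 leaves 210 for 5 columns, so c = 42 mm.
Span of 4: 4·42 + 3·12 = 168 + 36 = 204 mm.
2d + 1·12 = 204 → 2d = 192 → d = 96 mm.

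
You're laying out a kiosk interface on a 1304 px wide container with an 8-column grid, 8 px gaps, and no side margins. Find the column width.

156 px

1304 − 7·8 = 1248; ÷8 gives c = 156 px.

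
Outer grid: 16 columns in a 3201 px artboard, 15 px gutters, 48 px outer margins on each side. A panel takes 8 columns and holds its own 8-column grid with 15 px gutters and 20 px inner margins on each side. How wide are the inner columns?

Inside the margins: 3201 − 96 = 3105 px.
16c + 15·15 = 3105 → 16c = 2880 → c = 180 px.
8 columns plus 7 gutters: 1440 + 105 = 1545 px.
Inner content = 1545 − 2·20 = 1505 px.
8d + 7·15 = 1505 → 8d = 1400 → d = 175 px.

175 px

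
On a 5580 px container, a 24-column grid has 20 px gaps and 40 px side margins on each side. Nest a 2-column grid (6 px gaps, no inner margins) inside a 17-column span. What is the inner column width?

Subtract both margins: 5580 − 2·40 = 5500 px.
24 columns + 23 gaps: 24c + 23·20 = 5500.
24c = 5500 − 460 = 5040, so c = 210 px.
17 columns plus 16 gaps: 3570 + 320 = 3890 px.
3890 − 1·6 = 3884; ÷2 gives d = 1942 px.

1942 px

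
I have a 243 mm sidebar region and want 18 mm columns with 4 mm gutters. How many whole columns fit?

11 columns

k columns need k·18 + (k−1)·4 = k·22 − 4.
k·22 − 4 ≤ 243 → k ≤ 247 / 22 ≈ 11.23, so k = 11.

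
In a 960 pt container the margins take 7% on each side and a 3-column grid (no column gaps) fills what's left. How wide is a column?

275.2 pt

960 × (1 − 2·7%) = 960 × 86% = 825.6 pt for the columns.
3c = 825.6 → c = 275.2 pt.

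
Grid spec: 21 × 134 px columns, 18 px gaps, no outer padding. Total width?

3174 px

Total width: 21·134 + 20·18 = 3174 px.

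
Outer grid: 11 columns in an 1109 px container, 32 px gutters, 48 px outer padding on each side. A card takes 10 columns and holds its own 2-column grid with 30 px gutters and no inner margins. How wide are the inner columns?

Outer content = 1109 − 2·48 = 1013 px.
11c + 10·32 = 1013 → 11c = 693 → c = 63 px.
10-column span = 10·63 + 9·32 = 918 px.
2 columns + 1 gutter: 2d + 1·30 = 918.
2d = 918 − 30 = 888, so d = 444 px.

444 px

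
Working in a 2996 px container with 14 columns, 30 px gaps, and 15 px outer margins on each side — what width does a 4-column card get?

Content width = 2996 − 2·15 = 2966 px.
Subtracting 13 gaps of 30 leaves 2576 for 14 columns, so c = 184 px.
4 columns plus 3 gaps: 736 + 90 = 826 px.

826 px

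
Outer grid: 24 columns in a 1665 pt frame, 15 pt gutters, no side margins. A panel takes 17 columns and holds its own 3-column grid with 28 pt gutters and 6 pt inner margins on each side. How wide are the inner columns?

Subtracting 23 gutters of 15 leaves 1320 for 24 columns, so c = 55 pt.
17-column span = 17·55 + 16·15 = 1175 pt.
Inner content = 1175 − 2·6 = 1163 pt.
Subtracting 2 gutters of 28 leaves 1107 for 3 columns, so d = 369 pt.

369 pt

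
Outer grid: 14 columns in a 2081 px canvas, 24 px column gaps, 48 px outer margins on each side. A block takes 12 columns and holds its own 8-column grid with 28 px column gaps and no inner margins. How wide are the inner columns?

187.75 px

Take off 96 px of margins, leaving 1985 px.
1985 − 13·24 = 1673; ÷14 gives c = 119.5 px.
Span of 12: 12·119.5 + 11·24 = 1434 + 264 = 1698 px.
Subtracting 7 column gaps of 28 leaves 1502 for 8 columns, so d = 187.75 px.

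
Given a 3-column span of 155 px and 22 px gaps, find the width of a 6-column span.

155 − 2·22 = 111; ÷3 gives c = 37 px.
6-column span = 6·37 + 5·22 = 332 px.

332 px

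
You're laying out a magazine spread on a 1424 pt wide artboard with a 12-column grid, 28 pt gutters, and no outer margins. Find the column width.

93 pt

Subtracting 11 gutters of 28 leaves 1116 for 12 columns, so c = 93 pt.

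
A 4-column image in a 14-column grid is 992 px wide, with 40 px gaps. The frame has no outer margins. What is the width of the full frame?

992 − 3·40 = 872; ÷4 gives c = 218 px.
Summing: 3052 + 520 = 3572 px.

3572 px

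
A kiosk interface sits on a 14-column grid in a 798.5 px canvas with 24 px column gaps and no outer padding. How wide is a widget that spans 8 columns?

446 px

Subtracting 13 column gaps of 24 leaves 486.5 for 14 columns, so c = 34.75 px.
8-column span = 8·34.75 + 7·24 = 446 px.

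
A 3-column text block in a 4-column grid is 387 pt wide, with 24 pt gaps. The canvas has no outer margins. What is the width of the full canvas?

524 pt

Subtracting 2 gaps of 24 leaves 339 for 3 columns, so c = 113 pt.
Summing: 452 + 72 = 524 pt.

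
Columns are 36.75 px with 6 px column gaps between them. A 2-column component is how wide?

79.5 px

Span of 2: 2·36.75 + 1·6 = 73.5 + 6 = 79.5 px.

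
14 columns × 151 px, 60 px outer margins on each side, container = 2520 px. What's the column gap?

22 px

Subtract both margins: 2520 − 2·60 = 2400 px.
14·151 + 13g = 2400 → 13g = 286 → g = 22 px.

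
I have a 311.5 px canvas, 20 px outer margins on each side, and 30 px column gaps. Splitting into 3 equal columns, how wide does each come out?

Inside the margins: 311.5 − 40 = 271.5 px.
271.5 − 2·30 = 211.5; ÷3 gives c = 70.5 px.

70.5 px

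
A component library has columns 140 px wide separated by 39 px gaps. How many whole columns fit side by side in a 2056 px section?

k columns need k·140 + (k−1)·39 = k·179 − 39.
k·179 − 39 ≤ 2056 → k ≤ 2095 / 179 ≈ 11.70, so k = 11.

11 columns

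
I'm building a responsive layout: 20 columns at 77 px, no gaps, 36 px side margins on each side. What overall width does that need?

Summing: 72 + 1540 = 1612 px.

1612 px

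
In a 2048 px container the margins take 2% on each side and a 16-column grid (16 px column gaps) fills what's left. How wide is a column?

107.88 px

Each margin = 2% of 2048 = 40.96 px; content = 2048 − 2·40.96 = 1966.08 px.
Subtracting 15 column gaps of 16 leaves 1726.08 for 16 columns, so c = 107.88 px.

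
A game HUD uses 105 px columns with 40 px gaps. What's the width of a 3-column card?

3-column span = 3·105 + 2·40 = 395 px.

395 px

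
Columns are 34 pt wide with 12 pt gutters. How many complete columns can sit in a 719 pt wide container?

15 columns

Each extra column adds 34 + 12 = 46 pt.
(719 + 12) / 46 = 15.89, so 15 columns fit.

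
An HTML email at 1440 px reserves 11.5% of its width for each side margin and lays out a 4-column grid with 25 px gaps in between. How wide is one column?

1440 × (1 − 2·11.5%) = 1440 × 77% = 1108.8 px for the columns.
Subtracting 3 gaps of 25 leaves 1033.8 for 4 columns, so c = 258.45 px.

258.45 px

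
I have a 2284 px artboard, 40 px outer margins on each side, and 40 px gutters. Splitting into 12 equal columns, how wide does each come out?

Inside the margins: 2284 − 80 = 2204 px.
2204 − 11·40 = 1764; ÷12 gives c = 147 px.

147 px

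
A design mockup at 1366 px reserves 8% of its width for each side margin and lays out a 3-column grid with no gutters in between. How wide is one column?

Each margin = 8% of 1366 = 109.28 px; content = 1366 − 2·109.28 = 1147.44 px.
With no gutters, each column is 1147.44/3 = 382.48 px.

382.48 px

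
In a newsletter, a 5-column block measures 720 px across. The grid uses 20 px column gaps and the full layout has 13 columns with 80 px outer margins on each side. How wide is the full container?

2064 px

Subtracting 4 column gaps of 20 leaves 640 for 5 columns, so c = 128 px.
Adding margins, columns and gutters: 160 + 1664 + 240 = 2064 px.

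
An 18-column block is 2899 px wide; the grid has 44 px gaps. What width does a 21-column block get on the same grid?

Subtracting 17 gaps of 44 leaves 2151 for 18 columns, so c = 119.5 px.
21 columns plus 20 gaps: 2509.5 + 880 = 3389.5 px.

3389.5 px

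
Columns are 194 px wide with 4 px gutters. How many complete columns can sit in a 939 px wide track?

4 columns

k columns need k·194 + (k−1)·4 = k·198 − 4.
k·198 − 4 ≤ 939 → k ≤ 943 / 198 ≈ 4.76, so k = 4.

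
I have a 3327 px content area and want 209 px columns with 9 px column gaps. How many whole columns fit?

15 columns

Each extra column adds 209 + 9 = 218 px.
(3327 + 9) / 218 = 15.30, so 15 columns fit.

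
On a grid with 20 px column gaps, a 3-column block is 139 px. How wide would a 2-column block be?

Subtracting 2 column gaps of 20 leaves 99 for 3 columns, so c = 33 px.
Span of 2: 2·33 + 1·20 = 66 + 20 = 86 px.

86 px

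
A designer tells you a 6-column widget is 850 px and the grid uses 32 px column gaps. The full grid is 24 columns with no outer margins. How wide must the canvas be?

3496 px

Subtracting 5 column gaps of 32 leaves 690 for 6 columns, so c = 115 px.
Total width: 24·115 + 23·32 = 3496 px.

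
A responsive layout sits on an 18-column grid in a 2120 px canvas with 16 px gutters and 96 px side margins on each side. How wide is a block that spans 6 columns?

Content width = 2120 − 2·96 = 1928 px.
18 columns + 17 gutters: 18c + 17·16 = 1928.
18c = 1928 − 272 = 1656, so c = 92 px.
6 columns plus 5 gutters: 552 + 80 = 632 px.

632 px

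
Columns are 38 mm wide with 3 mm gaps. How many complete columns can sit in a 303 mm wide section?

7 columns

Each extra column adds 38 + 3 = 41 mm.
(303 + 3) / 41 = 7.46, so 7 columns fit.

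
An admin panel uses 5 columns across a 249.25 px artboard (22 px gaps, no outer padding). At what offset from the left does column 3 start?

108.5 px

5 columns + 4 gaps: 5c + 4·22 = 249.25.
5c = 249.25 − 88 = 161.25, so c = 32.25 px.
Each column+gutter stride is 54.25 px; with no margin, 2 of them is 108.5 px.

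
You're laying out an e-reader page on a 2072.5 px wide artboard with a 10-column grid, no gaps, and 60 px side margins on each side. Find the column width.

Subtract both margins: 2072.5 − 2·60 = 1952.5 px.
With no gaps, each column is 1952.5/10 = 195.25 px.

195.25 px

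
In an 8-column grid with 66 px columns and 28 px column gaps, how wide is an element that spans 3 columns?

254 px

3-column span = 3·66 + 2·28 = 254 px.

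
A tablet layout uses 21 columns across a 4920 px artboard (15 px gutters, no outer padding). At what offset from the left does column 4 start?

705 px

21 columns + 20 gutters: 21c + 20·15 = 4920.
21c = 4920 − 300 = 4620, so c = 220 px.
No margin, so column 4 starts at 3·(column + gutter) = 3·235 = 705 px.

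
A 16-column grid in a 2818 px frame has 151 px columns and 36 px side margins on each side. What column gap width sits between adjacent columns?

22 px

Subtract both margins: 2818 − 2·36 = 2746 px.
Columns use 2416 px, leaving 330 px across 15 column gaps = 22 px each.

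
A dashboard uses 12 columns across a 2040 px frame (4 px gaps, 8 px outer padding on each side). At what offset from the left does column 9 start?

1360 px

Content = 2040 − 2·8 = 2024 px.
Subtracting 11 gaps of 4 leaves 1980 for 12 columns, so c = 165 px.
Column 9 starts at margin + 8·(column + gutter) = 8 + 8·169 = 1360 px.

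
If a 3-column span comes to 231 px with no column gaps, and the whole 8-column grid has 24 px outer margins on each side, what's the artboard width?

664 px

231 / 3 = 77 px per column.
Artboard = 2·24 + 8·77 = 48 + 616 = 664 px.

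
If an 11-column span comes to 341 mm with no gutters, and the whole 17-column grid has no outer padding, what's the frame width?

527 mm

341 / 11 = 31 mm per column.
Total width: 17·31 = 527 mm.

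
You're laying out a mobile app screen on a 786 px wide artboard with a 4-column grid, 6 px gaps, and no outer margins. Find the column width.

192 px

4 columns + 3 gaps: 4c + 3·6 = 786.
4c = 786 − 18 = 768, so c = 192 px.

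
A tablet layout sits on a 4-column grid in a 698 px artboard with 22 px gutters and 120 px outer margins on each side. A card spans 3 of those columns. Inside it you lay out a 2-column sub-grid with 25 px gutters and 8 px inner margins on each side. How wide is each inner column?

148.5 px

Subtract both margins: 698 − 2·120 = 458 px.
4c + 3·22 = 458 → 4c = 392 → c = 98 px.
3 columns plus 2 gutters: 294 + 44 = 338 px.
Inner content = 338 − 2·8 = 322 px.
2d + 1·25 = 322 → 2d = 297 → d = 148.5 px.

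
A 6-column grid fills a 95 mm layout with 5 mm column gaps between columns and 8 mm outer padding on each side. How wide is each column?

9 mm

Content width = 95 − 2·8 = 79 mm.
79 − 5·5 = 54; ÷6 gives c = 9 mm.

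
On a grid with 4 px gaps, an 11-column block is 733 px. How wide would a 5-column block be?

11 columns + 10 gaps: 11c + 10·4 = 733.
11c = 733 − 40 = 693, so c = 63 px.
Span of 5: 5·63 + 4·4 = 315 + 16 = 331 px.

331 px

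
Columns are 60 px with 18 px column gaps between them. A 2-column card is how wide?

Span of 2: 2·60 + 1·18 = 120 + 18 = 138 px.

138 px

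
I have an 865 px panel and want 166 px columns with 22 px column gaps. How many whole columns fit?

Each extra column adds 166 + 22 = 188 px.
(865 + 22) / 188 = 4.72, so 4 columns fit.

4 columns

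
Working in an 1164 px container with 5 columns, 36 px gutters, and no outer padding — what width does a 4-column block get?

1164 − 4·36 = 1020; ÷5 gives c = 204 px.
4-column span = 4·204 + 3·36 = 924 px.

924 px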